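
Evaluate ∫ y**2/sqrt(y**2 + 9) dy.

y*sqrt(y**2 + 9)/2 - 9*log(y + sqrt(y**2 + 9))/2 + C

Substitute y = 3·tan(θ), so dy = 3·sec(θ)^2 dθ and the radical becomes sqrt(y**2 + 9) = 3·sec(θ) by the Pythagorean identity.
Integrate the resulting trig expression in θ, then back-substitute tan(θ) = y/3, sec(θ) = sqrt(y**2 + 9)/3 (absorbing any constant into C).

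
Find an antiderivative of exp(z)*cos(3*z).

Let I denote the integral. Integrate by parts with u = cos(3*z), dv = exp(z) dz, so v = exp(z): I = exp(z)*cos(3*z) + 3·∫ exp(z)*sin(3*z) dz.
Apply parts again with u = sin(3*z), dv = exp(z) dz: ∫ exp(z)*sin(3*z) dz = exp(z)*sin(3*z) − 3·I. Substituting back brings back I: I = 3*exp(z)*sin(3*z) + exp(z)*cos(3*z) − 9·I.
Solving for I: (1 + 9)·I equals the remaining terms, so I = (1/10)·(3*exp(z)*sin(3*z) + exp(z)*cos(3*z)).

3*exp(z)*sin(3*z)/10 + exp(z)*cos(3*z)/10 + C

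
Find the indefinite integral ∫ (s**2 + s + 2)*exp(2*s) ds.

(s**2 + 2)*exp(2*s)/2 + C

Use integration by parts with u = s**2 + s + 2, dv = exp(2*s) ds, so v = exp(2*s)/2.
Apply parts 2 times (tabular method): alternate signs, differentiate u down to 0, integrate dv up.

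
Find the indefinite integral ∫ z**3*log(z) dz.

z**4*log(z)/4 - z**4/16 + C

Use integration by parts with u = log(z), dv = z**3 dz.
Then du = 1/z dz and v = z**4/4.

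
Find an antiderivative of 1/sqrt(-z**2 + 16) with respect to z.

Substitute z = 4·sin(θ), so dz = 4·cos(θ) dθ and the radical becomes sqrt(-z**2 + 16) = 4·cos(θ) by the Pythagorean identity.
Integrate the resulting trig expression in θ, then back-substitute θ = asin(z/4), sin(θ) = z/4, cos(θ) = sqrt(-z**2 + 16)/4 (absorbing any constant into C).

asin(z/4) + C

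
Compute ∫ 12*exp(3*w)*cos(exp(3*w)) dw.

Let u = exp(3*w), so du = (3*exp(3*w)) dw.
Rewriting, the integral becomes 4·∫ cos(u) du = 4·sin(u).
Substituting back, u = exp(3*w).

4*sin(exp(3*w)) + C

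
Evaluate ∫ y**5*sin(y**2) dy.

-y**4*cos(y**2)/2 + y**2*sin(y**2) + cos(y**2) + C

Let u = y², du = 2y dy; rewrite as (1/2)∫ u^2·sin(1u) du.
Now integrate by parts 2 times.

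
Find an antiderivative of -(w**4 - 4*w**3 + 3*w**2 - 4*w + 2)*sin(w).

w**4*cos(w) - 4*w**3*sin(w) - 4*w**3*cos(w) + 12*w**2*sin(w) - 9*w**2*cos(w) + 18*w*sin(w) + 20*w*cos(w) - 20*sin(w) + 20*cos(w) + C

Use integration by parts with u = w**4 - 4*w**3 + 3*w**2 - 4*w + 2, dv = -sin(w) dw, so v = cos(w).
Apply parts 4 times (tabular method): alternate signs, differentiate u down to 0, integrate dv up.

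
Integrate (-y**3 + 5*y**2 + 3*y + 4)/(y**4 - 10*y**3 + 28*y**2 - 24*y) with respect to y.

-log(y)/6 - 7*log(y - 6)/48 - 11*log(y - 2)/16 + 11/(4*y - 8) + C

Factor the denominator: y*(y - 6)*(y - 2)**2.
Partial-fraction decomposition: -11/(16*(y - 2)) - 11/(4*(y - 2)**2) - 7/(48*(y - 6)) - 1/(6*y).
Integrate each term; A/(y−a) gives A·log|y−a|; A/(y−a)² gives −A/(y−a).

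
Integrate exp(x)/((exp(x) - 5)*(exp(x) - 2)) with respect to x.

Let u = e^x, du = e^x dx.
The integral becomes ∫ du/((u-2)(u-5)); decompose into partial fractions.

log(exp(x) - 5)/3 - log(exp(x) - 2)/3 + C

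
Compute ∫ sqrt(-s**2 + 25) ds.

Substitute s = 5·sin(θ), so ds = 5·cos(θ) dθ and the radical becomes sqrt(-s**2 + 25) = 5·cos(θ) by the Pythagorean identity.
Integrate the resulting trig expression in θ, then back-substitute θ = asin(s/5), sin(θ) = s/5, cos(θ) = sqrt(-s**2 + 25)/5 (absorbing any constant into C).

s*sqrt(-s**2 + 25)/2 + 25*asin(s/5)/2 + C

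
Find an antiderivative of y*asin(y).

Use integration by parts with u = arcsin(y), dv = y dy.
Then du = 1/sqrt(-y**2 + 1) dy.

y**2*asin(y)/2 + y*sqrt(-y**2 + 1)/4 - asin(y)/4 + C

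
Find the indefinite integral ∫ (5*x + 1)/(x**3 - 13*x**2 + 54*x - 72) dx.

Factor the denominator: (x - 6)*(x - 4)*(x - 3).
Partial-fraction decomposition: 16/(3*(x - 3)) - 21/(2*(x - 4)) + 31/(6*(x - 6)).
Integrate each term: A/(x−a) contributes A·log|x−a|.

31*log(x - 6)/6 - 21*log(x - 4)/2 + 16*log(x - 3)/3 + C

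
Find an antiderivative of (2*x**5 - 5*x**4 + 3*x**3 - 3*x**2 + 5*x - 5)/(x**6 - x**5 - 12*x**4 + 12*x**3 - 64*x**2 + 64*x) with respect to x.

Factor the denominator: x*(x - 4)*(x - 1)*(x + 4)*(x**2 + 4).
Partial-fraction decomposition: (173*x - 192)/(400*(x**2 + 4)) + 3593/(3200*(x + 4)) + 1/(25*(x - 1)) + 309/(640*(x - 4)) - 5/(64*x).
Integrate each term; A/(x−a) gives A·log|x−a|; the (Bx+D)/(x²+p²) term gives a log and an atan.

-5*log(x)/64 + 309*log(x - 4)/640 + log(x - 1)/25 + 3593*log(x + 4)/3200 + 173*log(x**2 + 4)/800 - 6*atan(x/2)/25 + C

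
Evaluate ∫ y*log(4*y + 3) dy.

Use integration by parts with u = log(4*y + 3), dv = y dy.
Then du = 4/(4*y + 3) dy and v = y**2/2.

y**2*log(4*y + 3)/2 - y**2/4 + 3*y/8 - 9*log(4*y + 3)/32 + C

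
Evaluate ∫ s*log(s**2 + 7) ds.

s**2*log(s**2 + 7)/2 - s**2/2 + 7*log(s**2 + 7)/2 + C

Let u = s**2 + 7, so du = (2*s) ds.
The integral becomes (1/2)·∫ log(u) du; integrate by parts with u′=log(u), dv′=du.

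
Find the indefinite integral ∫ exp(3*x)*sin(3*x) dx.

exp(3*x)*sin(3*x)/6 - exp(3*x)*cos(3*x)/6 + C

Let I denote the integral. Integrate by parts with u = sin(3*x), dv = exp(3*x) dx, so v = exp(3*x)/3: I = exp(3*x)*sin(3*x)/3 − ∫ exp(3*x)*cos(3*x) dx.
Apply parts again with u = cos(3*x), dv = exp(3*x) dx: ∫ exp(3*x)*cos(3*x) dx = exp(3*x)*cos(3*x)/3 + I. Substituting back brings back I: I = exp(3*x)*sin(3*x)/3 - exp(3*x)*cos(3*x)/3 − I.
Solving for I: (1 + 1)·I equals the remaining terms, so I = (1/2)·(exp(3*x)*sin(3*x)/3 - exp(3*x)*cos(3*x)/3).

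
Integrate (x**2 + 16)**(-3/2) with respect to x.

Substitute x = 4·tan(θ), so dx = 4·sec(θ)^2 dθ and the radical becomes sqrt(x**2 + 16) = 4·sec(θ) by the Pythagorean identity.
Integrate the resulting trig expression in θ, then back-substitute tan(θ) = x/4, sec(θ) = sqrt(x**2 + 16)/4 (absorbing any constant into C).

x/(16*sqrt(x**2 + 16)) + C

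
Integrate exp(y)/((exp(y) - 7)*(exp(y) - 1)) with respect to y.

Let u = e^y, du = e^y dy.
The integral becomes ∫ du/((u-7)(u-1)); decompose into partial fractions.

log(exp(y) - 7)/6 - log(exp(y) - 1)/6 + C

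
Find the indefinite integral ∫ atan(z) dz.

z*atan(z) - log(z**2 + 1)/2 + C

Use integration by parts with u = arctan(z), dv = dz.
Then du = 1/(z**2 + 1) dz.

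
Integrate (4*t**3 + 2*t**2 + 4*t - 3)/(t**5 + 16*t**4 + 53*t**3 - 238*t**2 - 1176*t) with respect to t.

log(t)/392 + 301*log(t - 4)/4840 - 273*log(t + 6)/20 + 80547*log(t + 7)/5929 - 1305/(77*t + 539) + C

Factor the denominator: t*(t - 4)*(t + 6)*(t + 7)**2.
Partial-fraction decomposition: 80547/(5929*(t + 7)) + 1305/(77*(t + 7)**2) - 273/(20*(t + 6)) + 301/(4840*(t - 4)) + 1/(392*t).
Integrate each term; A/(t−a) gives A·log|t−a|; A/(t−a)² gives −A/(t−a).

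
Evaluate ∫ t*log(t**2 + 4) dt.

t**2*log(t**2 + 4)/2 - t**2/2 + 2*log(t**2 + 4) + C

Let u = t**2 + 4, so du = (2*t) dt.
The integral becomes (1/2)·∫ log(u) du; integrate by parts with u′=log(u), dv′=du.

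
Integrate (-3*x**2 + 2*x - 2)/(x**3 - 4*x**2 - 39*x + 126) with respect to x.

Factor the denominator: (x - 7)*(x - 3)*(x + 6).
Partial-fraction decomposition: -122/(117*(x + 6)) + 23/(36*(x - 3)) - 135/(52*(x - 7)).
Integrate each term: A/(x−a) contributes A·log|x−a|.

-135*log(x - 7)/52 + 23*log(x - 3)/36 - 122*log(x + 6)/117 + C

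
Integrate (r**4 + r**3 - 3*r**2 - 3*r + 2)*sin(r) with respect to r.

-r**4*cos(r) + 4*r**3*sin(r) - r**3*cos(r) + 3*r**2*sin(r) + 15*r**2*cos(r) - 30*r*sin(r) + 9*r*cos(r) - 9*sin(r) - 32*cos(r) + C

Use integration by parts with u = r**4 + r**3 - 3*r**2 - 3*r + 2, dv = sin(r) dr, so v = -cos(r).
Apply parts 4 times (tabular method): alternate signs, differentiate u down to 0, integrate dv up.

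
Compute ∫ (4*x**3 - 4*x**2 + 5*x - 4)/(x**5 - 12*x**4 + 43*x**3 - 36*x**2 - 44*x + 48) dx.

Factor the denominator: (x - 6)*(x - 4)*(x - 2)*(x - 1)*(x + 1).
Partial-fraction decomposition: -17/(210*(x + 1)) - 1/(30*(x - 1)) + 11/(12*(x - 2)) - 52/(15*(x - 4)) + 373/(140*(x - 6)).
Integrate each term: A/(x−a) contributes A·log|x−a|.

373*log(x - 6)/140 - 52*log(x - 4)/15 + 11*log(x - 2)/12 - log(x - 1)/30 - 17*log(x + 1)/210 + C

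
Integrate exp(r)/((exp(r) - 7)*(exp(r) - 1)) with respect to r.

log(exp(r) - 7)/6 - log(exp(r) - 1)/6 + C

Let u = e^r, du = e^r dr.
The integral becomes ∫ du/((u-1)(u-7)); decompose into partial fractions.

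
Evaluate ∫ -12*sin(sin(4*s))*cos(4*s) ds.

Let u = sin(4*s), so du = (4*cos(4*s)) ds.
Rewriting, the integral becomes -3·∫ sin(u) du = -3·-cos(u).
Substituting back, u = sin(4*s).

3*cos(sin(4*s)) + C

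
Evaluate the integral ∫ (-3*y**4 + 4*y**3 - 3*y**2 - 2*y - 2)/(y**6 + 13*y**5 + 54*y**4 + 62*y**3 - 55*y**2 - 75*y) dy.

2*log(y)/75 - log(y - 1)/48 - 5*log(y + 1)/32 + 187*log(y + 3)/48 - 8989*log(y + 5)/2400 + 407/(40*y + 200) + C

Factor the denominator: y*(y - 1)*(y + 1)*(y + 3)*(y + 5)**2.
Partial-fraction decomposition: -8989/(2400*(y + 5)) - 407/(40*(y + 5)**2) + 187/(48*(y + 3)) - 5/(32*(y + 1)) - 1/(48*(y - 1)) + 2/(75*y).
Integrate each term; A/(y−a) gives A·log|y−a|; A/(y−a)² gives −A/(y−a).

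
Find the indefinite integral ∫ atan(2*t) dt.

t*atan(2*t) - log(4*t**2 + 1)/4 + C

Use integration by parts with u = arctan(2*t), dv = dt.
Then du = 2/(4*t**2 + 1) dt.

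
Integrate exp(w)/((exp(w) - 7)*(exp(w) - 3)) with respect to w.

log(exp(w) - 7)/4 - log(exp(w) - 3)/4 + C

Let u = e^w, du = e^w dw.
The integral becomes ∫ du/((u-7)(u-3)); decompose into partial fractions.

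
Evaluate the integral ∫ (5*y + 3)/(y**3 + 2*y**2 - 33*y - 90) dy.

Factor the denominator: (y - 6)*(y + 3)*(y + 5).
Partial-fraction decomposition: -1/(y + 5) + 2/(3*(y + 3)) + 1/(3*(y - 6)).
Integrate each term: A/(y−a) contributes A·log|y−a|.

log(y - 6)/3 + 2*log(y + 3)/3 - log(y + 5) + C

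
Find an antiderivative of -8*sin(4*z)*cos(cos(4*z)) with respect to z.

2*sin(cos(4*z)) + C

Let u = cos(4*z), so du = (-4*sin(4*z)) dz.
Rewriting, the integral becomes 2·∫ cos(u) du = 2·sin(u).
Substituting back, u = cos(4*z).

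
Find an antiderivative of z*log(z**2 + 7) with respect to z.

z**2*log(z**2 + 7)/2 - z**2/2 + 7*log(z**2 + 7)/2 + C

Let u = z**2 + 7, so du = (2*z) dz.
The integral becomes (1/2)·∫ log(u) du; integrate by parts with u′=log(u), dv′=du.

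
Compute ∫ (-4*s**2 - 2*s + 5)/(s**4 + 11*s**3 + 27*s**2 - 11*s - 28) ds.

Factor the denominator: (s - 1)*(s + 1)*(s + 4)*(s + 7).
Partial-fraction decomposition: 59/(48*(s + 7)) - 17/(15*(s + 4)) - 1/(12*(s + 1)) - 1/(80*(s - 1)).
Integrate each term: A/(s−a) contributes A·log|s−a|.

-log(s - 1)/80 - log(s + 1)/12 - 17*log(s + 4)/15 + 59*log(s + 7)/48 + C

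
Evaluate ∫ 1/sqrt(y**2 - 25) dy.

Substitute y = 5·sec(θ), so dy = 5·sec(θ)*tan(θ) dθ and the radical becomes sqrt(y**2 - 25) = 5·tan(θ) by the Pythagorean identity.
Integrate the resulting trig expression in θ, then back-substitute sec(θ) = y/5, tan(θ) = sqrt(y**2 - 25)/5 (absorbing any constant into C).

log(y + sqrt(y**2 - 25)) + C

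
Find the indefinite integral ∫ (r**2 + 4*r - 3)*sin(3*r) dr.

Use integration by parts with u = r**2 + 4*r - 3, dv = sin(3*r) dr, so v = -cos(3*r)/3.
Apply parts 2 times (tabular method): alternate signs, differentiate u down to 0, integrate dv up.

-r**2*cos(3*r)/3 + 2*r*sin(3*r)/9 - 4*r*cos(3*r)/3 + 4*sin(3*r)/9 + 29*cos(3*r)/27 + C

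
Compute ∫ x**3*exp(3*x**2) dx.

(3*x**2 - 1)*exp(3*x**2)/18 + C

Let u = x², du = 2x dx; rewrite as (1/2)∫ u^1·exp(3u) du.
Now integrate by parts 1 time.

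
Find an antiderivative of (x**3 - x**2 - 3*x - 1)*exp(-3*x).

(-x**3 + 3*x + 2)*exp(-3*x)/3 + C

Use integration by parts with u = x**3 - x**2 - 3*x - 1, dv = exp(-3*x) dx, so v = -exp(-3*x)/3.
Apply parts 3 times (tabular method): alternate signs, differentiate u down to 0, integrate dv up.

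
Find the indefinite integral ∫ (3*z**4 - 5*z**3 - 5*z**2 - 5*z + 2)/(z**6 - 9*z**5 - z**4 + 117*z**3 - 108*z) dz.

-log(z)/54 + 23521*log(z - 6)/119070 - log(z - 1)/20 + 5*log(z + 1)/98 - 175*log(z + 3)/972 - 260/(189*z - 1134) + C

Factor the denominator: z*(z - 6)**2*(z - 1)*(z + 1)*(z + 3).
Partial-fraction decomposition: -175/(972*(z + 3)) + 5/(98*(z + 1)) - 1/(20*(z - 1)) + 23521/(119070*(z - 6)) + 260/(189*(z - 6)**2) - 1/(54*z).
Integrate each term; A/(z−a) gives A·log|z−a|; A/(z−a)² gives −A/(z−a).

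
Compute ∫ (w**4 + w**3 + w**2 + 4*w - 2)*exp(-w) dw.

(-w**4 - 5*w**3 - 16*w**2 - 36*w - 34)*exp(-w) + C

Use integration by parts with u = w**4 + w**3 + w**2 + 4*w - 2, dv = exp(-w) dw, so v = -exp(-w).
Apply parts 4 times (tabular method): alternate signs, differentiate u down to 0, integrate dv up.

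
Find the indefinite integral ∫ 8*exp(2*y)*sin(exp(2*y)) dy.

-4*cos(exp(2*y)) + C

Let u = exp(2*y), so du = (2*exp(2*y)) dy.
Rewriting, the integral becomes 4·∫ sin(u) du = 4·-cos(u).
Substituting back, u = exp(2*y).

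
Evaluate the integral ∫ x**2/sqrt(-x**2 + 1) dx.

-x*sqrt(-x**2 + 1)/2 + asin(x)/2 + C

Substitute x = sin(θ), so dx = cos(θ) dθ and the radical becomes sqrt(-x**2 + 1) = cos(θ) by the Pythagorean identity.
Integrate the resulting trig expression in θ, then back-substitute θ = asin(x), sin(θ) = x, cos(θ) = sqrt(-x**2 + 1) (absorbing any constant into C).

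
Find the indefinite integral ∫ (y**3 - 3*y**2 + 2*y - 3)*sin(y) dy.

-y**3*cos(y) + 3*y**2*sin(y) + 3*y**2*cos(y) - 6*y*sin(y) + 4*y*cos(y) - 4*sin(y) - 3*cos(y) + C

Use integration by parts with u = y**3 - 3*y**2 + 2*y - 3, dv = sin(y) dy, so v = -cos(y).
Apply parts 3 times (tabular method): alternate signs, differentiate u down to 0, integrate dv up.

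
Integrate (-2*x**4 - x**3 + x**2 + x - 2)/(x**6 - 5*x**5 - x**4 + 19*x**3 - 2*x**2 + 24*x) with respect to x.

Factor the denominator: x*(x - 4)*(x - 3)*(x + 2)*(x**2 + 1).
Partial-fraction decomposition: (151*x + 43)/(850*(x**2 + 1)) + 2/(25*(x + 2)) + 179/(150*(x - 3)) - 93/(68*(x - 4)) - 1/(12*x).
Integrate each term; A/(x−a) gives A·log|x−a|; the (Bx+D)/(x²+p²) term gives a log and an atan.

-log(x)/12 - 93*log(x - 4)/68 + 179*log(x - 3)/150 + 2*log(x + 2)/25 + 151*log(x**2 + 1)/1700 + 43*atan(x)/850 + C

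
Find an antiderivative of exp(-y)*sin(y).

Let I denote the integral. Integrate by parts with u = sin(y), dv = exp(-y) dy, so v = -exp(-y): I = -exp(-y)*sin(y) + ∫ exp(-y)*cos(y) dy.
Apply parts again with u = cos(y), dv = exp(-y) dy: ∫ exp(-y)*cos(y) dy = -exp(-y)*cos(y) − I. Substituting back brings back I: I = -exp(-y)*sin(y) - exp(-y)*cos(y) − I.
Solving for I: (1 + 1)·I equals the remaining terms, so I = (1/2)·(-exp(-y)*sin(y) - exp(-y)*cos(y)).

-exp(-y)*sin(y)/2 - exp(-y)*cos(y)/2 + C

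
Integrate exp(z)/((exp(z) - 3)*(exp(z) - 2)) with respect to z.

log(exp(z) - 3) - log(exp(z) - 2) + C

Let u = e^z, du = e^z dz.
The integral becomes ∫ du/((u-3)(u-2)); decompose into partial fractions.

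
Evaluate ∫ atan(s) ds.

s*atan(s) - log(s**2 + 1)/2 + C

Use integration by parts with u = arctan(s), dv = ds.
Then du = 1/(s**2 + 1) ds.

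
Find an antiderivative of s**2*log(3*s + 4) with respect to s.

Use integration by parts with u = log(3*s + 4), dv = s**2 ds.
Then du = 3/(3*s + 4) ds and v = s**3/3.

s**3*log(3*s + 4)/3 - s**3/9 + 2*s**2/9 - 16*s/27 + 64*log(3*s + 4)/81 + C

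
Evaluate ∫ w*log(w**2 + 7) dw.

Let u = w**2 + 7, so du = (2*w) dw.
The integral becomes (1/2)·∫ log(u) du; integrate by parts with u′=log(u), dv′=du.

w**2*log(w**2 + 7)/2 - w**2/2 + 7*log(w**2 + 7)/2 + C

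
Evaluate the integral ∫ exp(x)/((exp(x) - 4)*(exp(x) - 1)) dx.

log(exp(x) - 4)/3 - log(exp(x) - 1)/3 + C

Let u = e^x, du = e^x dx.
The integral becomes ∫ du/((u-4)(u-1)); decompose into partial fractions.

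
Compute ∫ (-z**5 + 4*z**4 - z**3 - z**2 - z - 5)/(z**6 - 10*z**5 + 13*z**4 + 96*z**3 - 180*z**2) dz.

11*log(z)/540 - 2855*log(z - 6)/1296 + 157*log(z - 5)/120 + 13*log(z - 2)/240 - 583*log(z + 3)/3240 - 1/(36*z) + C

Factor the denominator: z**2*(z - 6)*(z - 5)*(z - 2)*(z + 3).
Partial-fraction decomposition: -583/(3240*(z + 3)) + 13/(240*(z - 2)) + 157/(120*(z - 5)) - 2855/(1296*(z - 6)) + 11/(540*z) + 1/(36*z**2).
Integrate each term; A/(z−a) gives A·log|z−a|; A/(z−a)² gives −A/(z−a).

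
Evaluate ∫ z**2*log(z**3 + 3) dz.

Let u = z**3 + 3, so du = (3*z**2) dz.
The integral becomes (1/3)·∫ log(u) du; integrate by parts with u′=log(u), dv′=du.

z**3*log(z**3 + 3)/3 - z**3/3 + log(z**3 + 3) + C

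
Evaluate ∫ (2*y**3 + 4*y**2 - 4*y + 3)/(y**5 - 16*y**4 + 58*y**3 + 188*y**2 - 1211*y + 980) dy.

-10007*log(y - 7)/4356 + 37*log(y - 5)/16 - log(y - 1)/144 - log(y + 4)/121 - 857/(132*y - 924) + C

Factor the denominator: (y - 7)**2*(y - 5)*(y - 1)*(y + 4).
Partial-fraction decomposition: -1/(121*(y + 4)) - 1/(144*(y - 1)) + 37/(16*(y - 5)) - 10007/(4356*(y - 7)) + 857/(132*(y - 7)**2).
Integrate each term; A/(y−a) gives A·log|y−a|; A/(y−a)² gives −A/(y−a).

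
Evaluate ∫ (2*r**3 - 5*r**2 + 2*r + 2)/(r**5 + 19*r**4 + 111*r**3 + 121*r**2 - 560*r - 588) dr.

Factor the denominator: (r - 2)*(r + 1)*(r + 6)*(r + 7)**2.
Partial-fraction decomposition: 15101/(972*(r + 7)) + 943/(54*(r + 7)**2) - 311/(20*(r + 6)) + 7/(540*(r + 1)) + 1/(972*(r - 2)).
Integrate each term; A/(r−a) gives A·log|r−a|; A/(r−a)² gives −A/(r−a).

log(r - 2)/972 + 7*log(r + 1)/540 - 311*log(r + 6)/20 + 15101*log(r + 7)/972 - 943/(54*r + 378) + C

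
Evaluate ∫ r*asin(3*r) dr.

r**2*asin(3*r)/2 + r*sqrt(-9*r**2 + 1)/12 - asin(3*r)/36 + C

Use integration by parts with u = arcsin(3*r), dv = r dr.
Then du = 3/sqrt(-9*r**2 + 1) dr.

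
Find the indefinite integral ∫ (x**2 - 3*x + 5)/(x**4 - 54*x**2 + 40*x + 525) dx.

Factor the denominator: (x - 5)**2*(x + 3)*(x + 7).
Partial-fraction decomposition: -25/(192*(x + 7)) + 23/(256*(x + 3)) + 31/(768*(x - 5)) + 5/(32*(x - 5)**2).
Integrate each term; A/(x−a) gives A·log|x−a|; A/(x−a)² gives −A/(x−a).

31*log(x - 5)/768 + 23*log(x + 3)/256 - 25*log(x + 7)/192 - 5/(32*x - 160) + C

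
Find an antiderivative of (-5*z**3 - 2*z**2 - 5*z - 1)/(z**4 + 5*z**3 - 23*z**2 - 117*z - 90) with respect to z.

Factor the denominator: (z - 5)*(z + 1)*(z + 3)*(z + 6).
Partial-fraction decomposition: -1037/(165*(z + 6)) + 131/(48*(z + 3)) - 7/(60*(z + 1)) - 701/(528*(z - 5)).
Integrate each term: A/(z−a) contributes A·log|z−a|.

-701*log(z - 5)/528 - 7*log(z + 1)/60 + 131*log(z + 3)/48 - 1037*log(z + 6)/165 + C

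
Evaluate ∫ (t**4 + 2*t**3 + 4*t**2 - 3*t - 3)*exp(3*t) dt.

(27*t**4 + 18*t**3 + 90*t**2 - 141*t - 34)*exp(3*t)/81 + C

Use integration by parts with u = t**4 + 2*t**3 + 4*t**2 - 3*t - 3, dv = exp(3*t) dt, so v = exp(3*t)/3.
Apply parts 4 times (tabular method): alternate signs, differentiate u down to 0, integrate dv up.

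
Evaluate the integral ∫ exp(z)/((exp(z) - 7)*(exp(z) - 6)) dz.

Let u = e^z, du = e^z dz.
The integral becomes ∫ du/((u-7)(u-6)); decompose into partial fractions.

log(exp(z) - 7) - log(exp(z) - 6) + C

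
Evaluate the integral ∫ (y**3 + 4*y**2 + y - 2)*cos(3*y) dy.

y**3*sin(3*y)/3 + 4*y**2*sin(3*y)/3 + y**2*cos(3*y)/3 + y*sin(3*y)/9 + 8*y*cos(3*y)/9 - 26*sin(3*y)/27 + cos(3*y)/27 + C

Use integration by parts with u = y**3 + 4*y**2 + y - 2, dv = cos(3*y) dy, so v = sin(3*y)/3.
Apply parts 3 times (tabular method): alternate signs, differentiate u down to 0, integrate dv up.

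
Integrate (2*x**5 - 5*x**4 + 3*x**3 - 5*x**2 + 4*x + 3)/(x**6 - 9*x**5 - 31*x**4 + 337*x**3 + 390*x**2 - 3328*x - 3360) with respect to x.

2803*log(x - 7)/242 - 9567*log(x - 6)/700 + 1699*log(x - 5)/486 + log(x + 1)/189 + 1715143*log(x + 4)/2940300 + 3613/(2970*x + 11880) + C

Factor the denominator: (x - 7)*(x - 6)*(x - 5)*(x + 1)*(x + 4)**2.
Partial-fraction decomposition: 1715143/(2940300*(x + 4)) - 3613/(2970*(x + 4)**2) + 1/(189*(x + 1)) + 1699/(486*(x - 5)) - 9567/(700*(x - 6)) + 2803/(242*(x - 7)).
Integrate each term; A/(x−a) gives A·log|x−a|; A/(x−a)² gives −A/(x−a).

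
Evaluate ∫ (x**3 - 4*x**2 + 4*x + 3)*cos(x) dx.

Use integration by parts with u = x**3 - 4*x**2 + 4*x + 3, dv = cos(x) dx, so v = sin(x).
Apply parts 3 times (tabular method): alternate signs, differentiate u down to 0, integrate dv up.

x**3*sin(x) - 4*x**2*sin(x) + 3*x**2*cos(x) - 2*x*sin(x) - 8*x*cos(x) + 11*sin(x) - 2*cos(x) + C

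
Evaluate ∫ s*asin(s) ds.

Use integration by parts with u = arcsin(s), dv = s ds.
Then du = 1/sqrt(-s**2 + 1) ds.

s**2*asin(s)/2 + s*sqrt(-s**2 + 1)/4 - asin(s)/4 + C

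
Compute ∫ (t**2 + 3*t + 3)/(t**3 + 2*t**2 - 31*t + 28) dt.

31*log(t - 4)/33 - 7*log(t - 1)/24 + 31*log(t + 7)/88 + C

Factor the denominator: (t - 4)*(t - 1)*(t + 7).
Partial-fraction decomposition: 31/(88*(t + 7)) - 7/(24*(t - 1)) + 31/(33*(t - 4)).
Integrate each term: A/(t−a) contributes A·log|t−a|.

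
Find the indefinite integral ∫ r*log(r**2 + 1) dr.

r**2*log(r**2 + 1)/2 - r**2/2 + log(r**2 + 1)/2 + C

Let u = r**2 + 1, so du = (2*r) dr.
The integral becomes (1/2)·∫ log(u) du; integrate by parts with u′=log(u), dv′=du.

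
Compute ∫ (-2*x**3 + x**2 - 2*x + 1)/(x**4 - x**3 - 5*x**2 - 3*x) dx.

Factor the denominator: x*(x - 3)*(x + 1)**2.
Partial-fraction decomposition: -5/(8*(x + 1)) + 3/(2*(x + 1)**2) - 25/(24*(x - 3)) - 1/(3*x).
Integrate each term; A/(x−a) gives A·log|x−a|; A/(x−a)² gives −A/(x−a).

-log(x)/3 - 25*log(x - 3)/24 - 5*log(x + 1)/8 - 3/(2*x + 2) + C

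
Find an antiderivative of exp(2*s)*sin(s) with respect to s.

Let I denote the integral. Integrate by parts with u = sin(s), dv = exp(2*s) ds, so v = exp(2*s)/2: I = exp(2*s)*sin(s)/2 − (1/2)·∫ exp(2*s)*cos(s) ds.
Apply parts again with u = cos(s), dv = exp(2*s) ds: ∫ exp(2*s)*cos(s) ds = exp(2*s)*cos(s)/2 + (1/2)·I. Substituting back brings back I: I = exp(2*s)*sin(s)/2 - exp(2*s)*cos(s)/4 − (1/4)·I.
Solving for I: (1 + 1/4)·I equals the remaining terms, so I = (4/5)·(exp(2*s)*sin(s)/2 - exp(2*s)*cos(s)/4).

2*exp(2*s)*sin(s)/5 - exp(2*s)*cos(s)/5 + C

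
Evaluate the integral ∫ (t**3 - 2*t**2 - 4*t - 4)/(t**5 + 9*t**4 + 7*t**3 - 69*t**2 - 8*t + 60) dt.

Factor the denominator: (t - 2)*(t - 1)*(t + 1)*(t + 5)*(t + 6).
Partial-fraction decomposition: -67/(70*(t + 6)) + 53/(56*(t + 5)) - 1/(40*(t + 1)) + 3/(28*(t - 1)) - 1/(14*(t - 2)).
Integrate each term: A/(t−a) contributes A·log|t−a|.

-log(t - 2)/14 + 3*log(t - 1)/28 - log(t + 1)/40 + 53*log(t + 5)/56 - 67*log(t + 6)/70 + C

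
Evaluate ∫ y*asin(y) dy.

y**2*asin(y)/2 + y*sqrt(-y**2 + 1)/4 - asin(y)/4 + C

Use integration by parts with u = arcsin(y), dv = y dy.
Then du = 1/sqrt(-y**2 + 1) dy.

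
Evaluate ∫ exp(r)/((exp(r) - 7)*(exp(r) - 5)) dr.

log(exp(r) - 7)/2 - log(exp(r) - 5)/2 + C

Let u = e^r, du = e^r dr.
The integral becomes ∫ du/((u-5)(u-7)); decompose into partial fractions.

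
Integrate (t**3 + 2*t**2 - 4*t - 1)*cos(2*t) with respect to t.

Use integration by parts with u = t**3 + 2*t**2 - 4*t - 1, dv = cos(2*t) dt, so v = sin(2*t)/2.
Apply parts 3 times (tabular method): alternate signs, differentiate u down to 0, integrate dv up.

t**3*sin(2*t)/2 + t**2*sin(2*t) + 3*t**2*cos(2*t)/4 - 11*t*sin(2*t)/4 + t*cos(2*t) - sin(2*t) - 11*cos(2*t)/8 + C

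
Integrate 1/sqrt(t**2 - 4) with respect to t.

Substitute t = 2·sec(θ), so dt = 2·sec(θ)*tan(θ) dθ and the radical becomes sqrt(t**2 - 4) = 2·tan(θ) by the Pythagorean identity.
Integrate the resulting trig expression in θ, then back-substitute sec(θ) = t/2, tan(θ) = sqrt(t**2 - 4)/2 (absorbing any constant into C).

log(t + sqrt(t**2 - 4)) + C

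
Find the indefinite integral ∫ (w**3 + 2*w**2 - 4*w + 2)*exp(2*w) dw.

(4*w**3 + 2*w**2 - 18*w + 17)*exp(2*w)/8 + C

Use integration by parts with u = w**3 + 2*w**2 - 4*w + 2, dv = exp(2*w) dw, so v = exp(2*w)/2.
Apply parts 3 times (tabular method): alternate signs, differentiate u down to 0, integrate dv up.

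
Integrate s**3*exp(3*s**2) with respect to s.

Let u = s², du = 2s ds; rewrite as (1/2)∫ u^1·exp(3u) du.
Now integrate by parts 1 time.

(3*s**2 - 1)*exp(3*s**2)/18 + C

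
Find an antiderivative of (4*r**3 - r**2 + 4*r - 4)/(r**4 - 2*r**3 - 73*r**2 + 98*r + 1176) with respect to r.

Factor the denominator: (r - 7)*(r - 6)*(r + 4)*(r + 7).
Partial-fraction decomposition: 1453/(546*(r + 7)) - 146/(165*(r + 4)) - 424/(65*(r - 6)) + 1347/(154*(r - 7)).
Integrate each term: A/(r−a) contributes A·log|r−a|.

1347*log(r - 7)/154 - 424*log(r - 6)/65 - 146*log(r + 4)/165 + 1453*log(r + 7)/546 + C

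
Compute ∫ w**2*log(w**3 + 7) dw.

Let u = w**3 + 7, so du = (3*w**2) dw.
The integral becomes (1/3)·∫ log(u) du; integrate by parts with u′=log(u), dv′=du.

w**3*log(w**3 + 7)/3 - w**3/3 + 7*log(w**3 + 7)/3 + C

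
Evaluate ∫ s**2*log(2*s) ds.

s**3*(log(s) + log(2))/3 - s**3/9 + C

Use integration by parts with u = log(2*s), dv = s**2 ds.
Then du = 1/s ds and v = s**3/3.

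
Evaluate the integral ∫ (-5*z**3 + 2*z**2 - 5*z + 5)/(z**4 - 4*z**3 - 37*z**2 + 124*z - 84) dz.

-549*log(z - 7)/130 + 37*log(z - 2)/40 - log(z - 1)/14 - 1187*log(z + 6)/728 + C

Factor the denominator: (z - 7)*(z - 2)*(z - 1)*(z + 6).
Partial-fraction decomposition: -1187/(728*(z + 6)) - 1/(14*(z - 1)) + 37/(40*(z - 2)) - 549/(130*(z - 7)).
Integrate each term: A/(z−a) contributes A·log|z−a|.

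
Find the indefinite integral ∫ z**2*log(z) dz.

Use integration by parts with u = log(z), dv = z**2 dz.
Then du = 1/z dz and v = z**3/3.

z**3*log(z)/3 - z**3/9 + C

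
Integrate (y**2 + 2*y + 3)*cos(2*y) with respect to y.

Use integration by parts with u = y**2 + 2*y + 3, dv = cos(2*y) dy, so v = sin(2*y)/2.
Apply parts 2 times (tabular method): alternate signs, differentiate u down to 0, integrate dv up.

y**2*sin(2*y)/2 + y*sin(2*y) + y*cos(2*y)/2 + 5*sin(2*y)/4 + cos(2*y)/2 + C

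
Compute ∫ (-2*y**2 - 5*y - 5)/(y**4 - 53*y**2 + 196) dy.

-23*log(y - 7)/105 + 23*log(y - 2)/180 - log(y + 2)/60 + 34*log(y + 7)/315 + C

Factor the denominator: (y - 7)*(y - 2)*(y + 2)*(y + 7).
Partial-fraction decomposition: 34/(315*(y + 7)) - 1/(60*(y + 2)) + 23/(180*(y - 2)) - 23/(105*(y - 7)).
Integrate each term: A/(y−a) contributes A·log|y−a|.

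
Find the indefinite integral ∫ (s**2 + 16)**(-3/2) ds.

Substitute s = 4·tan(θ), so ds = 4·sec(θ)^2 dθ and the radical becomes sqrt(s**2 + 16) = 4·sec(θ) by the Pythagorean identity.
Integrate the resulting trig expression in θ, then back-substitute tan(θ) = s/4, sec(θ) = sqrt(s**2 + 16)/4 (absorbing any constant into C).

s/(16*sqrt(s**2 + 16)) + C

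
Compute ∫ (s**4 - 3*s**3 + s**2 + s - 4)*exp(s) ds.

(s**4 - 7*s**3 + 22*s**2 - 43*s + 39)*exp(s) + C

Use integration by parts with u = s**4 - 3*s**3 + s**2 + s - 4, dv = exp(s) ds, so v = exp(s).
Apply parts 4 times (tabular method): alternate signs, differentiate u down to 0, integrate dv up.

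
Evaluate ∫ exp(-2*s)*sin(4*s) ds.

Let I denote the integral. Integrate by parts with u = sin(4*s), dv = exp(-2*s) ds, so v = -exp(-2*s)/2: I = -exp(-2*s)*sin(4*s)/2 + 2·∫ exp(-2*s)*cos(4*s) ds.
Apply parts again with u = cos(4*s), dv = exp(-2*s) ds: ∫ exp(-2*s)*cos(4*s) ds = -exp(-2*s)*cos(4*s)/2 − 2·I. Substituting back brings back I: I = -exp(-2*s)*sin(4*s)/2 - exp(-2*s)*cos(4*s) − 4·I.
Solving for I: (1 + 4)·I equals the remaining terms, so I = (1/5)·(-exp(-2*s)*sin(4*s)/2 - exp(-2*s)*cos(4*s)).

-exp(-2*s)*sin(4*s)/10 - exp(-2*s)*cos(4*s)/5 + C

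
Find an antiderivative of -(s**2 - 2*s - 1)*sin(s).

Use integration by parts with u = s**2 - 2*s - 1, dv = -sin(s) ds, so v = cos(s).
Apply parts 2 times (tabular method): alternate signs, differentiate u down to 0, integrate dv up.

s**2*cos(s) - 2*s*sin(s) - 2*s*cos(s) + 2*sin(s) - 3*cos(s) + C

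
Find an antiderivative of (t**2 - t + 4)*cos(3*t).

Use integration by parts with u = t**2 - t + 4, dv = cos(3*t) dt, so v = sin(3*t)/3.
Apply parts 2 times (tabular method): alternate signs, differentiate u down to 0, integrate dv up.

t**2*sin(3*t)/3 - t*sin(3*t)/3 + 2*t*cos(3*t)/9 + 34*sin(3*t)/27 - cos(3*t)/9 + C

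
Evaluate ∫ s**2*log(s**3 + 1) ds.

s**3*log(s**3 + 1)/3 - s**3/3 + log(s**3 + 1)/3 + C

Let u = s**3 + 1, so du = (3*s**2) ds.
The integral becomes (1/3)·∫ log(u) du; integrate by parts with u′=log(u), dv′=du.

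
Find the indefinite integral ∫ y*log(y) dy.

Use integration by parts with u = log(y), dv = y dy.
Then du = 1/y dy and v = y**2/2.

y**2*log(y)/2 - y**2/4 + C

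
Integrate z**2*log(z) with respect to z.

Use integration by parts with u = log(z), dv = z**2 dz.
Then du = 1/z dz and v = z**3/3.

z**3*log(z)/3 - z**3/9 + C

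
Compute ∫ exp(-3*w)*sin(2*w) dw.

Let I denote the integral. Integrate by parts with u = sin(2*w), dv = exp(-3*w) dw, so v = -exp(-3*w)/3: I = -exp(-3*w)*sin(2*w)/3 + (2/3)·∫ exp(-3*w)*cos(2*w) dw.
Apply parts again with u = cos(2*w), dv = exp(-3*w) dw: ∫ exp(-3*w)*cos(2*w) dw = -exp(-3*w)*cos(2*w)/3 − (2/3)·I. Substituting back brings back I: I = -exp(-3*w)*sin(2*w)/3 - 2*exp(-3*w)*cos(2*w)/9 − (4/9)·I.
Solving for I: (1 + 4/9)·I equals the remaining terms, so I = (9/13)·(-exp(-3*w)*sin(2*w)/3 - 2*exp(-3*w)*cos(2*w)/9).

-3*exp(-3*w)*sin(2*w)/13 - 2*exp(-3*w)*cos(2*w)/13 + C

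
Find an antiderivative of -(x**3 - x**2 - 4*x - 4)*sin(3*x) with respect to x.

x**3*cos(3*x)/3 - x**2*sin(3*x)/3 - x**2*cos(3*x)/3 + 2*x*sin(3*x)/9 - 14*x*cos(3*x)/9 + 14*sin(3*x)/27 - 34*cos(3*x)/27 + C

Use integration by parts with u = x**3 - x**2 - 4*x - 4, dv = -sin(3*x) dx, so v = cos(3*x)/3.
Apply parts 3 times (tabular method): alternate signs, differentiate u down to 0, integrate dv up.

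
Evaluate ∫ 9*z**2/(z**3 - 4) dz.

Let u = z**3 - 4, so du = (3*z**2) dz.
Rewriting, the integral becomes 3·∫ 1/u du = 3·log(u).
Substituting back, u = z**3 - 4.

3*log(z**3 - 4) + C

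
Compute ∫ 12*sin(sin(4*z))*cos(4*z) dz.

Let u = sin(4*z), so du = (4*cos(4*z)) dz.
Rewriting, the integral becomes 3·∫ sin(u) du = 3·-cos(u).
Substituting back, u = sin(4*z).

-3*cos(sin(4*z)) + C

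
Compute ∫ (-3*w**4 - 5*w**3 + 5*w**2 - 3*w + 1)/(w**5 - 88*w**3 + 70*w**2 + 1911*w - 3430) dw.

-8693*log(w - 7)/1960 + 2389*log(w - 5)/864 - 73*log(w - 2)/1215 - 483809*log(w + 7)/381024 - 5221/(1512*w + 10584) + C

Factor the denominator: (w - 7)*(w - 5)*(w - 2)*(w + 7)**2.
Partial-fraction decomposition: -483809/(381024*(w + 7)) + 5221/(1512*(w + 7)**2) - 73/(1215*(w - 2)) + 2389/(864*(w - 5)) - 8693/(1960*(w - 7)).
Integrate each term; A/(w−a) gives A·log|w−a|; A/(w−a)² gives −A/(w−a).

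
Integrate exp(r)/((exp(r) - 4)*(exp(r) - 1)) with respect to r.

log(exp(r) - 4)/3 - log(exp(r) - 1)/3 + C

Let u = e^r, du = e^r dr.
The integral becomes ∫ du/((u-1)(u-4)); decompose into partial fractions.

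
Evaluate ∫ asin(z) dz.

Use integration by parts with u = arcsin(z), dv = dz.
Then du = 1/sqrt(-z**2 + 1) dz.

z*asin(z) + sqrt(-z**2 + 1) + C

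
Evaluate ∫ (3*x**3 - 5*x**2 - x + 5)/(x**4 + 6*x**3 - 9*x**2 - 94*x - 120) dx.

113*log(x - 4)/378 + 37*log(x + 2)/18 - 59*log(x + 3)/7 + 245*log(x + 5)/27 + C

Factor the denominator: (x - 4)*(x + 2)*(x + 3)*(x + 5).
Partial-fraction decomposition: 245/(27*(x + 5)) - 59/(7*(x + 3)) + 37/(18*(x + 2)) + 113/(378*(x - 4)).
Integrate each term: A/(x−a) contributes A·log|x−a|.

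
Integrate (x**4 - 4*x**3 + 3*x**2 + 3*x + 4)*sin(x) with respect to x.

Use integration by parts with u = x**4 - 4*x**3 + 3*x**2 + 3*x + 4, dv = sin(x) dx, so v = -cos(x).
Apply parts 4 times (tabular method): alternate signs, differentiate u down to 0, integrate dv up.

-x**4*cos(x) + 4*x**3*sin(x) + 4*x**3*cos(x) - 12*x**2*sin(x) + 9*x**2*cos(x) - 18*x*sin(x) - 27*x*cos(x) + 27*sin(x) - 22*cos(x) + C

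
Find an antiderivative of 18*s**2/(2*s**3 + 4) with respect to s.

3*log(2*s**3 + 4) + C

Let u = 2*s**3 + 4, so du = (6*s**2) ds.
Rewriting, the integral becomes 3·∫ 1/u du = 3·log(u).
Substituting back, u = 2*s**3 + 4.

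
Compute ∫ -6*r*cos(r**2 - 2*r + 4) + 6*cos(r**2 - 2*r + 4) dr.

Let u = r**2 - 2*r + 4, so du = (2*r - 2) dr.
Rewriting, the integral becomes -3·∫ cos(u) du = -3·sin(u).
Substituting back, u = r**2 - 2*r + 4.

-3*sin(r**2 - 2*r + 4) + C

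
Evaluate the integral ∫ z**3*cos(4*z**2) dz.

z**2*sin(4*z**2)/8 + cos(4*z**2)/32 + C

Let u = z², du = 2z dz; rewrite as (1/2)∫ u^1·cos(4u) du.
Now integrate by parts 1 time.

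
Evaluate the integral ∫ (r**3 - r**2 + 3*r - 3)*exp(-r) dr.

(-r**3 - 2*r**2 - 7*r - 4)*exp(-r) + C

Use integration by parts with u = r**3 - r**2 + 3*r - 3, dv = exp(-r) dr, so v = -exp(-r).
Apply parts 3 times (tabular method): alternate signs, differentiate u down to 0, integrate dv up.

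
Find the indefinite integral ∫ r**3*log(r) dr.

Use integration by parts with u = log(r), dv = r**3 dr.
Then du = 1/r dr and v = r**4/4.

r**4*log(r)/4 - r**4/16 + C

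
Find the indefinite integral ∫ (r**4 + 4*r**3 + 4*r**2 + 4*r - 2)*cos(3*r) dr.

r**4*sin(3*r)/3 + 4*r**3*sin(3*r)/3 + 4*r**3*cos(3*r)/9 + 8*r**2*sin(3*r)/9 + 4*r**2*cos(3*r)/3 + 4*r*sin(3*r)/9 + 16*r*cos(3*r)/27 - 70*sin(3*r)/81 + 4*cos(3*r)/27 + C

Use integration by parts with u = r**4 + 4*r**3 + 4*r**2 + 4*r - 2, dv = cos(3*r) dr, so v = sin(3*r)/3.
Apply parts 4 times (tabular method): alternate signs, differentiate u down to 0, integrate dv up.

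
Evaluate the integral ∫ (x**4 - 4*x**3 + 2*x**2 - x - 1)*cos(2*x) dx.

Use integration by parts with u = x**4 - 4*x**3 + 2*x**2 - x - 1, dv = cos(2*x) dx, so v = sin(2*x)/2.
Apply parts 4 times (tabular method): alternate signs, differentiate u down to 0, integrate dv up.

x**4*sin(2*x)/2 - 2*x**3*sin(2*x) + x**3*cos(2*x) - x**2*sin(2*x)/2 - 3*x**2*cos(2*x) + 5*x*sin(2*x)/2 - x*cos(2*x)/2 - sin(2*x)/4 + 5*cos(2*x)/4 + C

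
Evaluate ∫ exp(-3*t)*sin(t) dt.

Let I denote the integral. Integrate by parts with u = sin(t), dv = exp(-3*t) dt, so v = -exp(-3*t)/3: I = -exp(-3*t)*sin(t)/3 + (1/3)·∫ exp(-3*t)*cos(t) dt.
Apply parts again with u = cos(t), dv = exp(-3*t) dt: ∫ exp(-3*t)*cos(t) dt = -exp(-3*t)*cos(t)/3 − (1/3)·I. Substituting back brings back I: I = -exp(-3*t)*sin(t)/3 - exp(-3*t)*cos(t)/9 − (1/9)·I.
Solving for I: (1 + 1/9)·I equals the remaining terms, so I = (9/10)·(-exp(-3*t)*sin(t)/3 - exp(-3*t)*cos(t)/9).

-3*exp(-3*t)*sin(t)/10 - exp(-3*t)*cos(t)/10 + C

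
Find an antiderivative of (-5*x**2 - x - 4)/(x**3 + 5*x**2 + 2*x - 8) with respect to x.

-2*log(x - 1)/3 + 11*log(x + 2)/3 - 8*log(x + 4) + C

Factor the denominator: (x - 1)*(x + 2)*(x + 4).
Partial-fraction decomposition: -8/(x + 4) + 11/(3*(x + 2)) - 2/(3*(x - 1)).
Integrate each term: A/(x−a) contributes A·log|x−a|.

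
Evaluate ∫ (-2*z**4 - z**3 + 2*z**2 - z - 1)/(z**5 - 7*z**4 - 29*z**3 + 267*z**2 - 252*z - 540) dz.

Factor the denominator: (z - 6)*(z - 5)*(z - 3)*(z + 1)*(z + 6).
Partial-fraction decomposition: -209/(540*(z + 6)) - 1/(840*(z + 1)) - 175/(216*(z - 3)) + 121/(12*(z - 5)) - 2743/(252*(z - 6)).
Integrate each term: A/(z−a) contributes A·log|z−a|.

-2743*log(z - 6)/252 + 121*log(z - 5)/12 - 175*log(z - 3)/216 - log(z + 1)/840 - 209*log(z + 6)/540 + C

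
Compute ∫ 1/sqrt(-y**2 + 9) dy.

Substitute y = 3·sin(θ), so dy = 3·cos(θ) dθ and the radical becomes sqrt(-y**2 + 9) = 3·cos(θ) by the Pythagorean identity.
Integrate the resulting trig expression in θ, then back-substitute θ = asin(y/3), sin(θ) = y/3, cos(θ) = sqrt(-y**2 + 9)/3 (absorbing any constant into C).

asin(y/3) + C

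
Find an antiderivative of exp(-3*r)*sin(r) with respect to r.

Let I denote the integral. Integrate by parts with u = sin(r), dv = exp(-3*r) dr, so v = -exp(-3*r)/3: I = -exp(-3*r)*sin(r)/3 + (1/3)·∫ exp(-3*r)*cos(r) dr.
Apply parts again with u = cos(r), dv = exp(-3*r) dr: ∫ exp(-3*r)*cos(r) dr = -exp(-3*r)*cos(r)/3 − (1/3)·I. Substituting back brings back I: I = -exp(-3*r)*sin(r)/3 - exp(-3*r)*cos(r)/9 − (1/9)·I.
Solving for I: (1 + 1/9)·I equals the remaining terms, so I = (9/10)·(-exp(-3*r)*sin(r)/3 - exp(-3*r)*cos(r)/9).

-3*exp(-3*r)*sin(r)/10 - exp(-3*r)*cos(r)/10 + C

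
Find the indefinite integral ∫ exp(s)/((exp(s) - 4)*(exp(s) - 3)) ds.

Let u = e^s, du = e^s ds.
The integral becomes ∫ du/((u-4)(u-3)); decompose into partial fractions.

log(exp(s) - 4) - log(exp(s) - 3) + C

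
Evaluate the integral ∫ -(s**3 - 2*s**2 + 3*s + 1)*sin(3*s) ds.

Use integration by parts with u = s**3 - 2*s**2 + 3*s + 1, dv = -sin(3*s) ds, so v = cos(3*s)/3.
Apply parts 3 times (tabular method): alternate signs, differentiate u down to 0, integrate dv up.

s**3*cos(3*s)/3 - s**2*sin(3*s)/3 - 2*s**2*cos(3*s)/3 + 4*s*sin(3*s)/9 + 7*s*cos(3*s)/9 - 7*sin(3*s)/27 + 13*cos(3*s)/27 + C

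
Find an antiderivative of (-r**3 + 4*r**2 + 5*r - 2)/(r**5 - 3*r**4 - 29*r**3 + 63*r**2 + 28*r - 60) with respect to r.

-log(r - 6)/35 - 4*log(r - 2)/21 + log(r - 1)/10 + log(r + 1)/84 + 3*log(r + 5)/28 + C

Factor the denominator: (r - 6)*(r - 2)*(r - 1)*(r + 1)*(r + 5).
Partial-fraction decomposition: 3/(28*(r + 5)) + 1/(84*(r + 1)) + 1/(10*(r - 1)) - 4/(21*(r - 2)) - 1/(35*(r - 6)).
Integrate each term: A/(r−a) contributes A·log|r−a|.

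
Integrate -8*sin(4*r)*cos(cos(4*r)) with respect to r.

2*sin(cos(4*r)) + C

Let u = cos(4*r), so du = (-4*sin(4*r)) dr.
Rewriting, the integral becomes 2·∫ cos(u) du = 2·sin(u).
Substituting back, u = cos(4*r).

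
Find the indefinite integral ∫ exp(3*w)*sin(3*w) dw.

exp(3*w)*sin(3*w)/6 - exp(3*w)*cos(3*w)/6 + C

Let I denote the integral. Integrate by parts with u = sin(3*w), dv = exp(3*w) dw, so v = exp(3*w)/3: I = exp(3*w)*sin(3*w)/3 − ∫ exp(3*w)*cos(3*w) dw.
Apply parts again with u = cos(3*w), dv = exp(3*w) dw: ∫ exp(3*w)*cos(3*w) dw = exp(3*w)*cos(3*w)/3 + I. Substituting back brings back I: I = exp(3*w)*sin(3*w)/3 - exp(3*w)*cos(3*w)/3 − I.
Solving for I: (1 + 1)·I equals the remaining terms, so I = (1/2)·(exp(3*w)*sin(3*w)/3 - exp(3*w)*cos(3*w)/3).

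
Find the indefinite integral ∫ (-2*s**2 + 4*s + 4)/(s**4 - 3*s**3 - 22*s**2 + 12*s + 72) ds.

-11*log(s - 6)/72 - log(s - 2)/20 - 3*log(s + 2)/8 + 26*log(s + 3)/45 + C

Factor the denominator: (s - 6)*(s - 2)*(s + 2)*(s + 3).
Partial-fraction decomposition: 26/(45*(s + 3)) - 3/(8*(s + 2)) - 1/(20*(s - 2)) - 11/(72*(s - 6)).
Integrate each term: A/(s−a) contributes A·log|s−a|.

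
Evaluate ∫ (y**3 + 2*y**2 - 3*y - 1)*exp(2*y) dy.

(4*y**3 + 2*y**2 - 14*y + 3)*exp(2*y)/8 + C

Use integration by parts with u = y**3 + 2*y**2 - 3*y - 1, dv = exp(2*y) dy, so v = exp(2*y)/2.
Apply parts 3 times (tabular method): alternate signs, differentiate u down to 0, integrate dv up.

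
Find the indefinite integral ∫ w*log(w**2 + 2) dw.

Let u = w**2 + 2, so du = (2*w) dw.
The integral becomes (1/2)·∫ log(u) du; integrate by parts with u′=log(u), dv′=du.

w**2*log(w**2 + 2)/2 - w**2/2 + log(w**2 + 2) + C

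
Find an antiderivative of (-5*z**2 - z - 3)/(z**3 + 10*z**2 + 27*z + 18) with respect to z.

-7*log(z + 1)/10 + 15*log(z + 3)/2 - 59*log(z + 6)/5 + C

Factor the denominator: (z + 1)*(z + 3)*(z + 6).
Partial-fraction decomposition: -59/(5*(z + 6)) + 15/(2*(z + 3)) - 7/(10*(z + 1)).
Integrate each term: A/(z−a) contributes A·log|z−a|.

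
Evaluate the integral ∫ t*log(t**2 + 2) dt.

Let u = t**2 + 2, so du = (2*t) dt.
The integral becomes (1/2)·∫ log(u) du; integrate by parts with u′=log(u), dv′=du.

t**2*log(t**2 + 2)/2 - t**2/2 + log(t**2 + 2) + C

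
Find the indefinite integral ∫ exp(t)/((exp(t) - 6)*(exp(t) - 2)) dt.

Let u = e^t, du = e^t dt.
The integral becomes ∫ du/((u-2)(u-6)); decompose into partial fractions.

log(exp(t) - 6)/4 - log(exp(t) - 2)/4 + C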